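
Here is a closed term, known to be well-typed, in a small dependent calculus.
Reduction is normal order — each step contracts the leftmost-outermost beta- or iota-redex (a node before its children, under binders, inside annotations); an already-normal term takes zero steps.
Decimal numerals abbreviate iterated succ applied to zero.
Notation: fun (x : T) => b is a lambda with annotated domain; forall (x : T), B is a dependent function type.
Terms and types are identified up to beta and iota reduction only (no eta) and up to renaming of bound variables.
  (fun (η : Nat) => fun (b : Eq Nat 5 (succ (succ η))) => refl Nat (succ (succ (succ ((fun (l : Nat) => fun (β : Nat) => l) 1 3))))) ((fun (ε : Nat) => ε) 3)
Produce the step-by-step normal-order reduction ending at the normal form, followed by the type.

normal-order reduction sequence:
  (fun (η : Nat) => fun (b : Eq Nat 5 (succ (succ η))) => refl Nat (succ (succ (succ ((fun (l : Nat) => fun (β : Nat) => l) 1 3))))) ((fun (ε : Nat) => ε) 3)
  ~> fun (η : Eq Nat 5 (succ (succ ((fun (b : Nat) => b) 3)))) => refl Nat (succ (succ (succ ((fun (l : Nat) => fun (β : Nat) => l) 1 3))))
  ~> fun (η : Eq Nat 5 5) => refl Nat (succ (succ (succ ((fun (b : Nat) => fun (l : Nat) => b) 1 3))))
  ~> fun (η : Eq Nat 5 5) => refl Nat (succ (succ (succ ((fun (b : Nat) => 1) 3))))
  ~> fun (η : Eq Nat 5 5) => refl Nat 4
inferred type:
  forall (η : Eq Nat 5 5), Eq Nat 4 4


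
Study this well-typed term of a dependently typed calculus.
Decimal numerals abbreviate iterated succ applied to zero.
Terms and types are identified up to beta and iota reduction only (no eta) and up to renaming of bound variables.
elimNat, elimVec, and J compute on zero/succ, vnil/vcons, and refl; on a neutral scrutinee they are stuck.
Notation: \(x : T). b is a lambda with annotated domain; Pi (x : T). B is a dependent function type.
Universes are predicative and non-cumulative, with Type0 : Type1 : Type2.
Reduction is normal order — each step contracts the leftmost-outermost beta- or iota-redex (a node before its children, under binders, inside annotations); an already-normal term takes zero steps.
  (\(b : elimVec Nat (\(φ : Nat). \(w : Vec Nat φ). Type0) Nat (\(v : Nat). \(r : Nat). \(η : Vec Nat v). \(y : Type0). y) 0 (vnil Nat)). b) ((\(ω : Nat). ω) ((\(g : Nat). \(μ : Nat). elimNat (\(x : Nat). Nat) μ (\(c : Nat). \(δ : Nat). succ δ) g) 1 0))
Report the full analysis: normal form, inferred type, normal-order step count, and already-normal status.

reduced normal form:
  1
the term's type:
  Nat
steps to reach normal form (normal order): 8
term was already normal: no
first contracted redex: a beta-redex


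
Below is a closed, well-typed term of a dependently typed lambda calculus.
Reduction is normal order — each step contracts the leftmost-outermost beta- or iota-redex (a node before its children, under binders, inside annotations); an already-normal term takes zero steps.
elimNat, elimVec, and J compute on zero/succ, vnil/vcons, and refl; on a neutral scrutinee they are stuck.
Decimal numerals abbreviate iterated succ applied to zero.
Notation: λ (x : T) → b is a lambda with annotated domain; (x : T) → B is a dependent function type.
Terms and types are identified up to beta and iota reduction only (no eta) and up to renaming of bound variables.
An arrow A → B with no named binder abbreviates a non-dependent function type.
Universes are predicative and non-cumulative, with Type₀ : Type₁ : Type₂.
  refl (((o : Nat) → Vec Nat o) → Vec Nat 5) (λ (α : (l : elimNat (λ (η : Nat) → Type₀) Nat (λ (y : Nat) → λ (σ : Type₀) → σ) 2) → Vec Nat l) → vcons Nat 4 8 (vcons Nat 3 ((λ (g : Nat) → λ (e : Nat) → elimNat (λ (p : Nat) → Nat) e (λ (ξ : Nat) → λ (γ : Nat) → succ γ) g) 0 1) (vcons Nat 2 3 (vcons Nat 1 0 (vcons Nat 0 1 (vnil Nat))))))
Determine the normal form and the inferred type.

normal form:
  refl (((o : Nat) → Vec Nat o) → Vec Nat 5) (λ (α : (l : Nat) → Vec Nat l) → vcons Nat 4 8 (vcons Nat 3 1 (vcons Nat 2 3 (vcons Nat 1 0 (vcons Nat 0 1 (vnil Nat))))))
inferred type:
  Eq (((o : Nat) → Vec Nat o) → Vec Nat 5) (λ (α : (l : Nat) → Vec Nat l) → vcons Nat 4 8 (vcons Nat 3 1 (vcons Nat 2 3 (vcons Nat 1 0 (vcons Nat 0 1 (vnil Nat)))))) (λ (η : (y : Nat) → Vec Nat y) → vcons Nat 4 8 (vcons Nat 3 1 (vcons Nat 2 3 (vcons Nat 1 0 (vcons Nat 0 1 (vnil Nat))))))


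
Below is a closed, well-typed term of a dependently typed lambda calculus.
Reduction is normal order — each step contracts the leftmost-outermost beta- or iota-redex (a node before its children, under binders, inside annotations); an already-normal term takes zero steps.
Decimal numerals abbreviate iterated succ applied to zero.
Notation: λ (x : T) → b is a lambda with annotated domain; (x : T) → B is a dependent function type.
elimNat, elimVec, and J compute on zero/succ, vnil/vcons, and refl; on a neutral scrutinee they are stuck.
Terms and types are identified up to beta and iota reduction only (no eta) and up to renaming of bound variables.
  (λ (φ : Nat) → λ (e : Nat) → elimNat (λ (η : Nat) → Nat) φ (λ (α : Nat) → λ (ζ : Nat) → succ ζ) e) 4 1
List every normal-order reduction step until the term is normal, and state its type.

normal-order reduction:
  (λ (φ : Nat) → λ (e : Nat) → elimNat (λ (η : Nat) → Nat) φ (λ (α : Nat) → λ (ζ : Nat) → succ ζ) e) 4 1
  ~> (λ (φ : Nat) → elimNat (λ (e : Nat) → Nat) 4 (λ (η : Nat) → λ (α : Nat) → succ α) φ) 1
  ~> elimNat (λ (φ : Nat) → Nat) 4 (λ (e : Nat) → λ (η : Nat) → succ η) 1
  ~> (λ (φ : Nat) → λ (e : Nat) → succ e) 0 (elimNat (λ (η : Nat) → Nat) 4 (λ (α : Nat) → λ (ζ : Nat) → succ ζ) 0)
  ~> (λ (φ : Nat) → succ φ) (elimNat (λ (e : Nat) → Nat) 4 (λ (η : Nat) → λ (α : Nat) → succ α) 0)
  ~> succ (elimNat (λ (φ : Nat) → Nat) 4 (λ (e : Nat) → λ (η : Nat) → succ η) 0)
  ~> 5
inferred type:
  Nat


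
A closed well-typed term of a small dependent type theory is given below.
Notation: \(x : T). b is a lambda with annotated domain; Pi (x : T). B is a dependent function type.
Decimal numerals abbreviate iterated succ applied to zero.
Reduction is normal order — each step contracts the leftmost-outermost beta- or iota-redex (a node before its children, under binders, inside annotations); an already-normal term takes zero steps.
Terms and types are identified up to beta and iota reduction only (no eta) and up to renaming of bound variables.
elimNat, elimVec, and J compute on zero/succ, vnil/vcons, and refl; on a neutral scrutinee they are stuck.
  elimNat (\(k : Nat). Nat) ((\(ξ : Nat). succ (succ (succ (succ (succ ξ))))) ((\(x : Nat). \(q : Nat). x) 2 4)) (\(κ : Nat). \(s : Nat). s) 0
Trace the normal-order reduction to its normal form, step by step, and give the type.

normal-order reduction sequence:
  elimNat (\(k : Nat). Nat) ((\(ξ : Nat). succ (succ (succ (succ (succ ξ))))) ((\(x : Nat). \(q : Nat). x) 2 4)) (\(κ : Nat). \(s : Nat). s) 0
  ~> (\(k : Nat). succ (succ (succ (succ (succ k))))) ((\(ξ : Nat). \(x : Nat). ξ) 2 4)
  ~> succ (succ (succ (succ (succ ((\(k : Nat). \(ξ : Nat). k) 2 4)))))
  ~> succ (succ (succ (succ (succ ((\(k : Nat). 2) 4)))))
  ~> 7
the term's type:
  Nat


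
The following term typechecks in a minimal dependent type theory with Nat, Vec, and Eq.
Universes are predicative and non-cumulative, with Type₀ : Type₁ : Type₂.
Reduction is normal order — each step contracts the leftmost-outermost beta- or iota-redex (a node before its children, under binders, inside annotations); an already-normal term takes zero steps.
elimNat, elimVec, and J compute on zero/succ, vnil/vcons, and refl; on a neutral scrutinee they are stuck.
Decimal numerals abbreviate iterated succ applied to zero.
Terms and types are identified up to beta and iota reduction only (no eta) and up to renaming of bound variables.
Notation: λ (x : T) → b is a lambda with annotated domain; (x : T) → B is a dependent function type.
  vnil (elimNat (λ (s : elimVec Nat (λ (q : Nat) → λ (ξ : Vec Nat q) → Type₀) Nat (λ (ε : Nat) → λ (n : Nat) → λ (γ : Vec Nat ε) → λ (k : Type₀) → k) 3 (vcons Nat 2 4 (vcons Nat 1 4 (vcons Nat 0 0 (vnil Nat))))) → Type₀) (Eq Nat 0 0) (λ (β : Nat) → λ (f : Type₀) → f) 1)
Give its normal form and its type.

reduced normal form:
  vnil (Eq Nat 0 0)
inferred type:
  Vec (Eq Nat 0 0) 0
observation: the leftmost-outermost redex is an elimNat iota-redex, and normalization takes 4 steps.


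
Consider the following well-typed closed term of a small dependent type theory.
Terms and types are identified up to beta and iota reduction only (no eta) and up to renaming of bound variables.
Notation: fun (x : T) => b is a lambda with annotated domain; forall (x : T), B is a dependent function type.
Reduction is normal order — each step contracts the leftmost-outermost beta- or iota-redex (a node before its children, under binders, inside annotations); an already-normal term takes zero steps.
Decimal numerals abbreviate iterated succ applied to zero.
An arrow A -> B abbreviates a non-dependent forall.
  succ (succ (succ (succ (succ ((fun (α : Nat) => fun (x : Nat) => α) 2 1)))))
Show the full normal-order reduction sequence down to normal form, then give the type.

normal-order reduction sequence:
  succ (succ (succ (succ (succ ((fun (α : Nat) => fun (x : Nat) => α) 2 1)))))
  ~> succ (succ (succ (succ (succ ((fun (α : Nat) => 2) 1)))))
  ~> 7
type:
  Nat


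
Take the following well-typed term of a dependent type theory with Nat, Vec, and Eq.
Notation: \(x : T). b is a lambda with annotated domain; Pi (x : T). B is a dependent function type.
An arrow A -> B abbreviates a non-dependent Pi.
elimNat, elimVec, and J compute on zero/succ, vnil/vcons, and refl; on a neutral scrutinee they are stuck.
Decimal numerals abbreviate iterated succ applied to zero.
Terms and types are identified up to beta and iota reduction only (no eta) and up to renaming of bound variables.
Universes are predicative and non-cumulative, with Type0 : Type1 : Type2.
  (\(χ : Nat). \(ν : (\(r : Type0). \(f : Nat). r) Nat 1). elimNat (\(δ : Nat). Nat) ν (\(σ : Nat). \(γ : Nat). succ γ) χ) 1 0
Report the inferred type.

the term's type:
  Nat


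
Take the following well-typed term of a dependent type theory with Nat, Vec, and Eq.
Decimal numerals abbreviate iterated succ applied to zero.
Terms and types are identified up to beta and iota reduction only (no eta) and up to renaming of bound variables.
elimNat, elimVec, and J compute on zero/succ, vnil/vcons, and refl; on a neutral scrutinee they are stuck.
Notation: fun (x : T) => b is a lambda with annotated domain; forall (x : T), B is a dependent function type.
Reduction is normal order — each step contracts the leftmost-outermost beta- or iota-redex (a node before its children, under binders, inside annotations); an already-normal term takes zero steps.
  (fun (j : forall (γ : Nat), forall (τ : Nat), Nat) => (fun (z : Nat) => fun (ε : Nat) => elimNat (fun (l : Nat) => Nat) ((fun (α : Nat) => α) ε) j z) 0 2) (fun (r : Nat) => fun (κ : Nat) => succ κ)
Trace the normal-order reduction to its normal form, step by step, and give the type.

normal-order reduction sequence:
  (fun (j : forall (γ : Nat), forall (τ : Nat), Nat) => (fun (z : Nat) => fun (ε : Nat) => elimNat (fun (l : Nat) => Nat) ((fun (α : Nat) => α) ε) j z) 0 2) (fun (r : Nat) => fun (κ : Nat) => succ κ)
  ~> (fun (j : Nat) => fun (γ : Nat) => elimNat (fun (τ : Nat) => Nat) ((fun (z : Nat) => z) γ) (fun (ε : Nat) => fun (l : Nat) => succ l) j) 0 2
  ~> (fun (j : Nat) => elimNat (fun (γ : Nat) => Nat) ((fun (τ : Nat) => τ) j) (fun (z : Nat) => fun (ε : Nat) => succ ε) 0) 2
  ~> elimNat (fun (j : Nat) => Nat) ((fun (γ : Nat) => γ) 2) (fun (τ : Nat) => fun (z : Nat) => succ z) 0
  ~> (fun (j : Nat) => j) 2
  ~> 2
type:
  Nat


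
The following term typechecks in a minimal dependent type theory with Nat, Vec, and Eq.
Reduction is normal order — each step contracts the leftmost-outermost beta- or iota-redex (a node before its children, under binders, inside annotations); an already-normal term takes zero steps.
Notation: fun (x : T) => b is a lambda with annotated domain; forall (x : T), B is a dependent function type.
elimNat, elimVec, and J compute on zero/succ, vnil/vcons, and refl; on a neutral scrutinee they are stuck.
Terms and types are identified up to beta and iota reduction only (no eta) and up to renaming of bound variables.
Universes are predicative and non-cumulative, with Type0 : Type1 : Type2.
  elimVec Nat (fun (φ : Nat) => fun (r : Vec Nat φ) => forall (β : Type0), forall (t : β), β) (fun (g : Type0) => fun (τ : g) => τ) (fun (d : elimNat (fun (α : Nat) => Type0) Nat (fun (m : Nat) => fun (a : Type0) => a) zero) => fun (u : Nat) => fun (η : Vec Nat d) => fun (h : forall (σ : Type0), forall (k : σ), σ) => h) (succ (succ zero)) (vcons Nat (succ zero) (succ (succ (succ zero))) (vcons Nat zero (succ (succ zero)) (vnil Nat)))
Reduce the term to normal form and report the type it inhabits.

resulting normal form:
  fun (φ : Type0) => fun (r : φ) => r
the term's type:
  forall (φ : Type0), forall (r : φ), φ
observation: normalization takes exactly 11 steps under the normal-order strategy.


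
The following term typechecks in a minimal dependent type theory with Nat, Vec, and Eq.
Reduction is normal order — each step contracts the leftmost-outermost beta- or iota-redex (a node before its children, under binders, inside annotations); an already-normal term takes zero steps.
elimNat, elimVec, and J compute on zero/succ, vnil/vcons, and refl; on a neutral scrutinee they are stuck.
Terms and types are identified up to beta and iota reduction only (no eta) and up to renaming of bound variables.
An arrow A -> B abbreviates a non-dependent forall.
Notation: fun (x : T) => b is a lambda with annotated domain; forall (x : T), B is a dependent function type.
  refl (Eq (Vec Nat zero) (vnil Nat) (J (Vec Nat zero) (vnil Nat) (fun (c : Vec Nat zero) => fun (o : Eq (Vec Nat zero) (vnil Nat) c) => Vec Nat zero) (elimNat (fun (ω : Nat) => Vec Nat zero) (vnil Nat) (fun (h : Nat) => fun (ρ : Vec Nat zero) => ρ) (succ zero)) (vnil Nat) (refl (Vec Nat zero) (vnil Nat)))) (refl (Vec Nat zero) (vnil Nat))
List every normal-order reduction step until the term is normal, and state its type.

normal-order reduction sequence:
  refl (Eq (Vec Nat zero) (vnil Nat) (J (Vec Nat zero) (vnil Nat) (fun (c : Vec Nat zero) => fun (o : Eq (Vec Nat zero) (vnil Nat) c) => Vec Nat zero) (elimNat (fun (ω : Nat) => Vec Nat zero) (vnil Nat) (fun (h : Nat) => fun (ρ : Vec Nat zero) => ρ) (succ zero)) (vnil Nat) (refl (Vec Nat zero) (vnil Nat)))) (refl (Vec Nat zero) (vnil Nat))
  ~> refl (Eq (Vec Nat zero) (vnil Nat) (elimNat (fun (c : Nat) => Vec Nat zero) (vnil Nat) (fun (o : Nat) => fun (ω : Vec Nat zero) => ω) (succ zero))) (refl (Vec Nat zero) (vnil Nat))
  ~> refl (Eq (Vec Nat zero) (vnil Nat) ((fun (c : Nat) => fun (o : Vec Nat zero) => o) zero (elimNat (fun (ω : Nat) => Vec Nat zero) (vnil Nat) (fun (h : Nat) => fun (ρ : Vec Nat zero) => ρ) zero))) (refl (Vec Nat zero) (vnil Nat))
  ~> refl (Eq (Vec Nat zero) (vnil Nat) ((fun (c : Vec Nat zero) => c) (elimNat (fun (o : Nat) => Vec Nat zero) (vnil Nat) (fun (ω : Nat) => fun (h : Vec Nat zero) => h) zero))) (refl (Vec Nat zero) (vnil Nat))
  ~> refl (Eq (Vec Nat zero) (vnil Nat) (elimNat (fun (c : Nat) => Vec Nat zero) (vnil Nat) (fun (o : Nat) => fun (ω : Vec Nat zero) => ω) zero)) (refl (Vec Nat zero) (vnil Nat))
  ~> refl (Eq (Vec Nat zero) (vnil Nat) (vnil Nat)) (refl (Vec Nat zero) (vnil Nat))
inferred type:
  Eq (Eq (Vec Nat zero) (vnil Nat) (vnil Nat)) (refl (Vec Nat zero) (vnil Nat)) (refl (Vec Nat zero) (vnil Nat))


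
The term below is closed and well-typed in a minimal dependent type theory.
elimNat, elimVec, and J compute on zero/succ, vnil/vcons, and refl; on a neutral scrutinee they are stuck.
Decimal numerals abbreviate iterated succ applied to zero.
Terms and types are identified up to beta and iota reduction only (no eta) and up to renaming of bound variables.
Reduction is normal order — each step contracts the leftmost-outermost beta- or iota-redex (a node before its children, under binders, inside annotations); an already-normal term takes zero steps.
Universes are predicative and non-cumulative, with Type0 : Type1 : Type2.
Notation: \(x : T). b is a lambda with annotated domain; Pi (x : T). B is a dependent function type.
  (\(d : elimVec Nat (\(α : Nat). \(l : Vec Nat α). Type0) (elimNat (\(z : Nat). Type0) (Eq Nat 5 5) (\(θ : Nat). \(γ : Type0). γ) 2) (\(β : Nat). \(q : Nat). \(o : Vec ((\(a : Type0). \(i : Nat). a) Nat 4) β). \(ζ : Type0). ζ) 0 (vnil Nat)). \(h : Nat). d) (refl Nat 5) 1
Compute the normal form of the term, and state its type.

reduced normal form:
  refl Nat 5
inferred type:
  Eq Nat 5 5
observation: reduction starts at a beta-redex, and 2 normal-order steps reach the normal form.


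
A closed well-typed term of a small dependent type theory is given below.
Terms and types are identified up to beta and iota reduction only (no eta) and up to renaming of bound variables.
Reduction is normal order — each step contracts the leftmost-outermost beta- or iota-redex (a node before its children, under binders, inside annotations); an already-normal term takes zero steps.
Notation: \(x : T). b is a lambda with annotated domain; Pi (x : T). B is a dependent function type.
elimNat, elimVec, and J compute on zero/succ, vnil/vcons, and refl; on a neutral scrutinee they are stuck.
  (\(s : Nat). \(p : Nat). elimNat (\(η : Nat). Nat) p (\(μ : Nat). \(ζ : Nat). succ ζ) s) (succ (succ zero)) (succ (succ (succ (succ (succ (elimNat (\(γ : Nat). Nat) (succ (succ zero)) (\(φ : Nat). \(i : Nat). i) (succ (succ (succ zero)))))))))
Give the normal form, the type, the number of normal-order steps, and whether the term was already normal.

reduced normal form:
  succ (succ (succ (succ (succ (succ (succ (succ (succ zero))))))))
type:
  Nat
reduction steps (normal order): 19
started in normal form: no
first contracted redex: a beta-redex


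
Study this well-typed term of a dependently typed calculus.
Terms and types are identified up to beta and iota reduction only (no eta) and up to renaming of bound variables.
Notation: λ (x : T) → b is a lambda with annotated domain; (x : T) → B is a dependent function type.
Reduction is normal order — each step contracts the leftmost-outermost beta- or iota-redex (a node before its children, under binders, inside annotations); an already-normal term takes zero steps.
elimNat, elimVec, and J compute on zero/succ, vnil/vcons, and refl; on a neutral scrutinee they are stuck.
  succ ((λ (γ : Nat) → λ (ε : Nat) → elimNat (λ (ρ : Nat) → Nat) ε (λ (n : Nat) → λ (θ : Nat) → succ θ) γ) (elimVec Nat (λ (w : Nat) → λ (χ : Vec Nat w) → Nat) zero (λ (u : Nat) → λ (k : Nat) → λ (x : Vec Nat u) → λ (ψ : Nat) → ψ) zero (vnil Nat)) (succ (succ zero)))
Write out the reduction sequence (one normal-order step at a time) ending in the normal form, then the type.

reduction (normal order):
  succ ((λ (γ : Nat) → λ (ε : Nat) → elimNat (λ (ρ : Nat) → Nat) ε (λ (n : Nat) → λ (θ : Nat) → succ θ) γ) (elimVec Nat (λ (w : Nat) → λ (χ : Vec Nat w) → Nat) zero (λ (u : Nat) → λ (k : Nat) → λ (x : Vec Nat u) → λ (ψ : Nat) → ψ) zero (vnil Nat)) (succ (succ zero)))
  ~> succ ((λ (γ : Nat) → elimNat (λ (ε : Nat) → Nat) γ (λ (ρ : Nat) → λ (n : Nat) → succ n) (elimVec Nat (λ (θ : Nat) → λ (w : Vec Nat θ) → Nat) zero (λ (χ : Nat) → λ (u : Nat) → λ (k : Vec Nat χ) → λ (x : Nat) → x) zero (vnil Nat))) (succ (succ zero)))
  ~> succ (elimNat (λ (γ : Nat) → Nat) (succ (succ zero)) (λ (ε : Nat) → λ (ρ : Nat) → succ ρ) (elimVec Nat (λ (n : Nat) → λ (θ : Vec Nat n) → Nat) zero (λ (w : Nat) → λ (χ : Nat) → λ (u : Vec Nat w) → λ (k : Nat) → k) zero (vnil Nat)))
  ~> succ (elimNat (λ (γ : Nat) → Nat) (succ (succ zero)) (λ (ε : Nat) → λ (ρ : Nat) → succ ρ) zero)
  ~> succ (succ (succ zero))
type:
  Nat


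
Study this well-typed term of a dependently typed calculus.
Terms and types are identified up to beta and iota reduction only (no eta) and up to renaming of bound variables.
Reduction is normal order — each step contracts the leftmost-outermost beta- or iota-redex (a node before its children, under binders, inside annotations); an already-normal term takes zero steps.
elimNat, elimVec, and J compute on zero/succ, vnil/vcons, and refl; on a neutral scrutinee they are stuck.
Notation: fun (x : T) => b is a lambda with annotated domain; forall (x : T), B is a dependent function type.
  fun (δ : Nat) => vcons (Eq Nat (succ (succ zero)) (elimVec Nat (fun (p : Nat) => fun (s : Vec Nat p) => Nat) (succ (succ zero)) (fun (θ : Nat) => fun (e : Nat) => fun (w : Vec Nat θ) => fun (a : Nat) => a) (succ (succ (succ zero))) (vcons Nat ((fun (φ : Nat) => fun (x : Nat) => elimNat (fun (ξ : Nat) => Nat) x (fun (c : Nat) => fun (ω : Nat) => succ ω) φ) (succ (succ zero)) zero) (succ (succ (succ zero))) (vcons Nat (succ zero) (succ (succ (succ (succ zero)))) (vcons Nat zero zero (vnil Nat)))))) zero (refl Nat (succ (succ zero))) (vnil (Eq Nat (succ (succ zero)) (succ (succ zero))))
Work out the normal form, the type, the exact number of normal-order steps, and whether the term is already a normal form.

resulting normal form:
  fun (δ : Nat) => vcons (Eq Nat (succ (succ zero)) (succ (succ zero))) zero (refl Nat (succ (succ zero))) (vnil (Eq Nat (succ (succ zero)) (succ (succ zero))))
the term's type:
  forall (δ : Nat), Vec (Eq Nat (succ (succ zero)) (succ (succ zero))) (succ zero)
normal-order step count: 16
already normal: no
first contracted redex: an elimVec iota-redex


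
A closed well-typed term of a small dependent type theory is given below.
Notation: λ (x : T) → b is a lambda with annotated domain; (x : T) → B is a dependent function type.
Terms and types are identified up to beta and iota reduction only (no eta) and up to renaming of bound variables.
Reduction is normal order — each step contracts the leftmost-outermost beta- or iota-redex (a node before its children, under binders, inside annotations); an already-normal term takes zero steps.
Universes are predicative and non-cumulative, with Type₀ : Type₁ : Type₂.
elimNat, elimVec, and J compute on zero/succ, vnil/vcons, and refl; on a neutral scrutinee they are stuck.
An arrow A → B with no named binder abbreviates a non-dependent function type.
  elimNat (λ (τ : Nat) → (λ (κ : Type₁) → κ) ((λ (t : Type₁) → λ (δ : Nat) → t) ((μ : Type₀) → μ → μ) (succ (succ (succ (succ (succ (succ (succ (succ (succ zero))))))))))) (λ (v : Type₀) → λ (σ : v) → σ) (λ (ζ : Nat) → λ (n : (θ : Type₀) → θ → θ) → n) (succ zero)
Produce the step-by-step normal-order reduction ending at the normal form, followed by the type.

reduction (normal order):
  elimNat (λ (τ : Nat) → (λ (κ : Type₁) → κ) ((λ (t : Type₁) → λ (δ : Nat) → t) ((μ : Type₀) → μ → μ) (succ (succ (succ (succ (succ (succ (succ (succ (succ zero))))))))))) (λ (v : Type₀) → λ (σ : v) → σ) (λ (ζ : Nat) → λ (n : (θ : Type₀) → θ → θ) → n) (succ zero)
  ~> (λ (τ : Nat) → λ (κ : (t : Type₀) → t → t) → κ) zero (elimNat (λ (δ : Nat) → (λ (μ : Type₁) → μ) ((λ (v : Type₁) → λ (σ : Nat) → v) ((ζ : Type₀) → ζ → ζ) (succ (succ (succ (succ (succ (succ (succ (succ (succ zero))))))))))) (λ (n : Type₀) → λ (θ : n) → θ) (λ (γ : Nat) → λ (u : (s : Type₀) → s → s) → u) zero)
  ~> (λ (τ : (κ : Type₀) → κ → κ) → τ) (elimNat (λ (t : Nat) → (λ (δ : Type₁) → δ) ((λ (μ : Type₁) → λ (v : Nat) → μ) ((σ : Type₀) → σ → σ) (succ (succ (succ (succ (succ (succ (succ (succ (succ zero))))))))))) (λ (ζ : Type₀) → λ (n : ζ) → n) (λ (θ : Nat) → λ (γ : (u : Type₀) → u → u) → γ) zero)
  ~> elimNat (λ (τ : Nat) → (λ (κ : Type₁) → κ) ((λ (t : Type₁) → λ (δ : Nat) → t) ((μ : Type₀) → μ → μ) (succ (succ (succ (succ (succ (succ (succ (succ (succ zero))))))))))) (λ (v : Type₀) → λ (σ : v) → σ) (λ (ζ : Nat) → λ (n : (θ : Type₀) → θ → θ) → n) zero
  ~> λ (τ : Type₀) → λ (κ : τ) → κ
the term's type:
  (τ : Type₀) → τ → τ


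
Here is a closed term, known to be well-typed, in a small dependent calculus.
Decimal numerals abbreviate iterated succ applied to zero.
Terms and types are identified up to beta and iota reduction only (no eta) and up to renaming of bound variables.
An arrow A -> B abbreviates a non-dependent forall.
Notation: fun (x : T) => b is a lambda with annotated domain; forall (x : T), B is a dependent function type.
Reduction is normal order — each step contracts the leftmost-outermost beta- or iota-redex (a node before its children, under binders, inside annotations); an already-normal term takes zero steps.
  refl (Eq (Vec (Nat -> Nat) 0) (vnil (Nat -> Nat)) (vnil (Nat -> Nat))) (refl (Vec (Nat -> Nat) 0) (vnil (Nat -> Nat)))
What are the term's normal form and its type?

resulting normal form:
  refl (Eq (Vec (Nat -> Nat) 0) (vnil (Nat -> Nat)) (vnil (Nat -> Nat))) (refl (Vec (Nat -> Nat) 0) (vnil (Nat -> Nat)))
type:
  Eq (Eq (Vec (Nat -> Nat) 0) (vnil (Nat -> Nat)) (vnil (Nat -> Nat))) (refl (Vec (Nat -> Nat) 0) (vnil (Nat -> Nat))) (refl (Vec (Nat -> Nat) 0) (vnil (Nat -> Nat)))
observation: the term is already in normal form.


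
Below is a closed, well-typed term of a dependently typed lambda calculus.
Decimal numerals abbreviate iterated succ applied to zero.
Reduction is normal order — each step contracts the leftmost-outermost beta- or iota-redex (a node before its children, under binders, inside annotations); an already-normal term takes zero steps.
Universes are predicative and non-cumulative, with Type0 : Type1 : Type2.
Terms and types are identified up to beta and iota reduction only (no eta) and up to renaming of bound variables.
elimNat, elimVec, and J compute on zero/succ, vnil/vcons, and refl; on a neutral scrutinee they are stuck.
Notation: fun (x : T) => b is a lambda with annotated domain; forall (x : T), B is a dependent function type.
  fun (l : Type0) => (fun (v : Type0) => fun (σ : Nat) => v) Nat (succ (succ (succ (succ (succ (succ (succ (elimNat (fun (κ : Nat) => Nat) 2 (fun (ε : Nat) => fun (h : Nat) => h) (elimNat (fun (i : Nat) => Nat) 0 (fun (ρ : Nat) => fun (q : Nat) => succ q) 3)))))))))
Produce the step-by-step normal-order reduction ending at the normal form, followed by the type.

normal-order reduction:
  fun (l : Type0) => (fun (v : Type0) => fun (σ : Nat) => v) Nat (succ (succ (succ (succ (succ (succ (succ (elimNat (fun (κ : Nat) => Nat) 2 (fun (ε : Nat) => fun (h : Nat) => h) (elimNat (fun (i : Nat) => Nat) 0 (fun (ρ : Nat) => fun (q : Nat) => succ q) 3)))))))))
  ~> fun (l : Type0) => (fun (v : Nat) => Nat) (succ (succ (succ (succ (succ (succ (succ (elimNat (fun (σ : Nat) => Nat) 2 (fun (κ : Nat) => fun (ε : Nat) => ε) (elimNat (fun (h : Nat) => Nat) 0 (fun (i : Nat) => fun (ρ : Nat) => succ ρ) 3)))))))))
  ~> fun (l : Type0) => Nat
type:
  forall (l : Type0), Type0


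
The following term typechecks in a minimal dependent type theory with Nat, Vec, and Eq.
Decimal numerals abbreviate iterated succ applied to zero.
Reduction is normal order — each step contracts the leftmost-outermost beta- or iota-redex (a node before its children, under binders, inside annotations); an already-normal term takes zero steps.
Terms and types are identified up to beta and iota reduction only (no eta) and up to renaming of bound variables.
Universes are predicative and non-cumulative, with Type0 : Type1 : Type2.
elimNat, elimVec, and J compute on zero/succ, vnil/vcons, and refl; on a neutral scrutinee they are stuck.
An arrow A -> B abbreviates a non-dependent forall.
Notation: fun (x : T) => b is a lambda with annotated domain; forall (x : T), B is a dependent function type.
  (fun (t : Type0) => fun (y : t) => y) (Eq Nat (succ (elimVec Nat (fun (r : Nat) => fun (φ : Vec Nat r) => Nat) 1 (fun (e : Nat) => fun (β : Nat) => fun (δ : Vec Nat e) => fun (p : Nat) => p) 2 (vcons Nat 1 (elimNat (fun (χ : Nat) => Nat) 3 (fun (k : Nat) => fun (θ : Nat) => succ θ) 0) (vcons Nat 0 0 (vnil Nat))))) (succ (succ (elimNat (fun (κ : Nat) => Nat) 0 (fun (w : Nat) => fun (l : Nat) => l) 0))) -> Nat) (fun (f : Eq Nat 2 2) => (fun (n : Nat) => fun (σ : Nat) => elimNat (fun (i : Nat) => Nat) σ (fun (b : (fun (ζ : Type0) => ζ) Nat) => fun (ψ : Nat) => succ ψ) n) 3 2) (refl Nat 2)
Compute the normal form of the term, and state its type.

normal form:
  5
the term's type:
  Nat
observation: reduction starts at a beta-redex, and 15 normal-order steps reach the normal form.


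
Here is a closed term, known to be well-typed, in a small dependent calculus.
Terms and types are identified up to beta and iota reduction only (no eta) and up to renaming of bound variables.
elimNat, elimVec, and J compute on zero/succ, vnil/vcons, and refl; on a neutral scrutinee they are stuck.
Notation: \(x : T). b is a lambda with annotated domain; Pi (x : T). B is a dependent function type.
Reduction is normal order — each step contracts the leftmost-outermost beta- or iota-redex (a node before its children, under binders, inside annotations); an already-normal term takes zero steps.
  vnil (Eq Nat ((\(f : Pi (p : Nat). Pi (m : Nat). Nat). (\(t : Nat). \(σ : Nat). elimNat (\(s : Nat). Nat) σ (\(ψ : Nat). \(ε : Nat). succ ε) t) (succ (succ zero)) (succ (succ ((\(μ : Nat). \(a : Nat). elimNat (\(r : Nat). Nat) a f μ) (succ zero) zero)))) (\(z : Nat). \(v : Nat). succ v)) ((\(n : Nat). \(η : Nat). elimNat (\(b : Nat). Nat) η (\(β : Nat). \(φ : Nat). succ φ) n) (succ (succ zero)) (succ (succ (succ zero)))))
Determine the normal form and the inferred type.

normal form:
  vnil (Eq Nat (succ (succ (succ (succ (succ zero))))) (succ (succ (succ (succ (succ zero))))))
inferred type:
  Vec (Eq Nat (succ (succ (succ (succ (succ zero))))) (succ (succ (succ (succ (succ zero)))))) zero
observation: reduction starts at a beta-redex, and 25 normal-order steps reach the normal form.


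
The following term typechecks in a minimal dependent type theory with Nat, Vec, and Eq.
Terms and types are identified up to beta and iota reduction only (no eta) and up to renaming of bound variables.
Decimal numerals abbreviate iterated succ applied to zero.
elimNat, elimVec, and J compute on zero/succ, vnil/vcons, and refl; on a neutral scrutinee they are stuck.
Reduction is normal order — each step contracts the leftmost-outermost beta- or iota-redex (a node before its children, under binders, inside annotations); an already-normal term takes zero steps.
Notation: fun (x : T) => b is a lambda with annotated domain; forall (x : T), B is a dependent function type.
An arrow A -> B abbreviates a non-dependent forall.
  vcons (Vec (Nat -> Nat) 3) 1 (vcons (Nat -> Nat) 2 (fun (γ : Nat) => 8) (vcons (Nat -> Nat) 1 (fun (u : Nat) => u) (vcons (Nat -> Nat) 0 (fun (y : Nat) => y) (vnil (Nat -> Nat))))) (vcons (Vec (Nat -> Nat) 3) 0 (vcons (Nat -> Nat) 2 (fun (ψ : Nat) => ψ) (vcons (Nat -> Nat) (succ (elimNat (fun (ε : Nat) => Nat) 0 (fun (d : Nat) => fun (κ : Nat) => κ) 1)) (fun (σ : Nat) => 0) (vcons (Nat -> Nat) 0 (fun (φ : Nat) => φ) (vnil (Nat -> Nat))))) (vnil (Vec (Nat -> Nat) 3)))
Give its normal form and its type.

reduced normal form:
  vcons (Vec (Nat -> Nat) 3) 1 (vcons (Nat -> Nat) 2 (fun (γ : Nat) => 8) (vcons (Nat -> Nat) 1 (fun (u : Nat) => u) (vcons (Nat -> Nat) 0 (fun (y : Nat) => y) (vnil (Nat -> Nat))))) (vcons (Vec (Nat -> Nat) 3) 0 (vcons (Nat -> Nat) 2 (fun (ψ : Nat) => ψ) (vcons (Nat -> Nat) 1 (fun (ε : Nat) => 0) (vcons (Nat -> Nat) 0 (fun (d : Nat) => d) (vnil (Nat -> Nat))))) (vnil (Vec (Nat -> Nat) 3)))
type:
  Vec (Vec (Nat -> Nat) 3) 2


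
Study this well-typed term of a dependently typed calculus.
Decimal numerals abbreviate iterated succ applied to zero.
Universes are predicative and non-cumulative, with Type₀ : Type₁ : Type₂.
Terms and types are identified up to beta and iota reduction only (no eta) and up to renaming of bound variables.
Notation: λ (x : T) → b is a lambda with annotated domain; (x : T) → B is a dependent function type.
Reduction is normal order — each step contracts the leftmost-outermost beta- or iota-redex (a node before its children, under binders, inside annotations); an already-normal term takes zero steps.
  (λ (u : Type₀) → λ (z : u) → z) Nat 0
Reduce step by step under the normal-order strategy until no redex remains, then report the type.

normal-order reduction sequence:
  (λ (u : Type₀) → λ (z : u) → z) Nat 0
  ~> (λ (u : Nat) → u) 0
  ~> 0
the term's type:
  Nat


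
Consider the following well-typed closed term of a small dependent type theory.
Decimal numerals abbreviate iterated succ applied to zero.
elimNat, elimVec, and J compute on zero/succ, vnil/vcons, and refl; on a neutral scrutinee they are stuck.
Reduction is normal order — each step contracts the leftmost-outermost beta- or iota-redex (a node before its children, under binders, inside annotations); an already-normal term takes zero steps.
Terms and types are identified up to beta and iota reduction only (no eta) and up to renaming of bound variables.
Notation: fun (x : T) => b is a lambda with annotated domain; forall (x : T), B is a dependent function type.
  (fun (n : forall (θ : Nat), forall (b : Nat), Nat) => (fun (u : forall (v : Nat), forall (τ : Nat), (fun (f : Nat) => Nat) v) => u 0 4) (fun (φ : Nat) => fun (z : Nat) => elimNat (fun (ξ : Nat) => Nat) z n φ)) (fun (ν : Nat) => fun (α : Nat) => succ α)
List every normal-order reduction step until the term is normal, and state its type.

normal-order reduction:
  (fun (n : forall (θ : Nat), forall (b : Nat), Nat) => (fun (u : forall (v : Nat), forall (τ : Nat), (fun (f : Nat) => Nat) v) => u 0 4) (fun (φ : Nat) => fun (z : Nat) => elimNat (fun (ξ : Nat) => Nat) z n φ)) (fun (ν : Nat) => fun (α : Nat) => succ α)
  ~> (fun (n : forall (θ : Nat), forall (b : Nat), (fun (u : Nat) => Nat) θ) => n 0 4) (fun (v : Nat) => fun (τ : Nat) => elimNat (fun (f : Nat) => Nat) τ (fun (φ : Nat) => fun (z : Nat) => succ z) v)
  ~> (fun (n : Nat) => fun (θ : Nat) => elimNat (fun (b : Nat) => Nat) θ (fun (u : Nat) => fun (v : Nat) => succ v) n) 0 4
  ~> (fun (n : Nat) => elimNat (fun (θ : Nat) => Nat) n (fun (b : Nat) => fun (u : Nat) => succ u) 0) 4
  ~> elimNat (fun (n : Nat) => Nat) 4 (fun (θ : Nat) => fun (b : Nat) => succ b) 0
  ~> 4
inferred type:
  Nat


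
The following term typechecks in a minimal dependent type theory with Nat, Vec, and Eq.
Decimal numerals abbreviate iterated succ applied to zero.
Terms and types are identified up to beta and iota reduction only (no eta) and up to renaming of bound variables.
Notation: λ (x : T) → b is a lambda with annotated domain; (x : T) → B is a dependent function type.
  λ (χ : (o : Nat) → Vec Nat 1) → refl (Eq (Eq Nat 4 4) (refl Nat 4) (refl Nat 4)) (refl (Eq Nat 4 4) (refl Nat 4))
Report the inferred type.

inferred type:
  (χ : (o : Nat) → Vec Nat 1) → Eq (Eq (Eq Nat 4 4) (refl Nat 4) (refl Nat 4)) (refl (Eq Nat 4 4) (refl Nat 4)) (refl (Eq Nat 4 4) (refl Nat 4))


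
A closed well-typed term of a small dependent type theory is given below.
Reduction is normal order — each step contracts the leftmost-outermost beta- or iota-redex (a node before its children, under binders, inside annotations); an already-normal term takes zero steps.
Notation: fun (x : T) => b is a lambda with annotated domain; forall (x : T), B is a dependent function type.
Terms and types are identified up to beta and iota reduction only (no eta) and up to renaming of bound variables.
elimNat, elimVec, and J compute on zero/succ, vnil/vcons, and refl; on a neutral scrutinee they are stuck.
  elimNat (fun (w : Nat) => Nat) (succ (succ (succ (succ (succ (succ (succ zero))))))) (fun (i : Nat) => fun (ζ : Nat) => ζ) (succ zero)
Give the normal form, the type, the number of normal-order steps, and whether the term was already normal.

reduced normal form:
  succ (succ (succ (succ (succ (succ (succ zero))))))
type:
  Nat
reduction steps (normal order): 4
started in normal form: no
first contracted redex: an elimNat iota-redex


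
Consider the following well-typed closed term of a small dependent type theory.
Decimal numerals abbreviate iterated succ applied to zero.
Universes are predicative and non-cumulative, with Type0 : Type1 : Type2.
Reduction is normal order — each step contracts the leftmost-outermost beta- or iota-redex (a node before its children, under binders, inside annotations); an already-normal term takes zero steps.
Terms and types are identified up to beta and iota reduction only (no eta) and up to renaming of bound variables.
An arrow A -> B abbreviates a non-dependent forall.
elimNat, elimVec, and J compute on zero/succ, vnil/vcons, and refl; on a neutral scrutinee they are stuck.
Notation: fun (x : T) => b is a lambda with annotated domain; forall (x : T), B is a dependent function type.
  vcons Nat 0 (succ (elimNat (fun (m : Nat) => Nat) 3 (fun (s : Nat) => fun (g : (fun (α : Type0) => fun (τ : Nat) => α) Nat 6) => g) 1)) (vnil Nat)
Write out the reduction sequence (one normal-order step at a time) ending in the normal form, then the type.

normal-order reduction sequence:
  vcons Nat 0 (succ (elimNat (fun (m : Nat) => Nat) 3 (fun (s : Nat) => fun (g : (fun (α : Type0) => fun (τ : Nat) => α) Nat 6) => g) 1)) (vnil Nat)
  ~> vcons Nat 0 (succ ((fun (m : Nat) => fun (s : (fun (g : Type0) => fun (α : Nat) => g) Nat 6) => s) 0 (elimNat (fun (τ : Nat) => Nat) 3 (fun (k : Nat) => fun (a : (fun (ω : Type0) => fun (i : Nat) => ω) Nat 6) => a) 0))) (vnil Nat)
  ~> vcons Nat 0 (succ ((fun (m : (fun (s : Type0) => fun (g : Nat) => s) Nat 6) => m) (elimNat (fun (α : Nat) => Nat) 3 (fun (τ : Nat) => fun (k : (fun (a : Type0) => fun (ω : Nat) => a) Nat 6) => k) 0))) (vnil Nat)
  ~> vcons Nat 0 (succ (elimNat (fun (m : Nat) => Nat) 3 (fun (s : Nat) => fun (g : (fun (α : Type0) => fun (τ : Nat) => α) Nat 6) => g) 0)) (vnil Nat)
  ~> vcons Nat 0 4 (vnil Nat)
type:
  Vec Nat 1


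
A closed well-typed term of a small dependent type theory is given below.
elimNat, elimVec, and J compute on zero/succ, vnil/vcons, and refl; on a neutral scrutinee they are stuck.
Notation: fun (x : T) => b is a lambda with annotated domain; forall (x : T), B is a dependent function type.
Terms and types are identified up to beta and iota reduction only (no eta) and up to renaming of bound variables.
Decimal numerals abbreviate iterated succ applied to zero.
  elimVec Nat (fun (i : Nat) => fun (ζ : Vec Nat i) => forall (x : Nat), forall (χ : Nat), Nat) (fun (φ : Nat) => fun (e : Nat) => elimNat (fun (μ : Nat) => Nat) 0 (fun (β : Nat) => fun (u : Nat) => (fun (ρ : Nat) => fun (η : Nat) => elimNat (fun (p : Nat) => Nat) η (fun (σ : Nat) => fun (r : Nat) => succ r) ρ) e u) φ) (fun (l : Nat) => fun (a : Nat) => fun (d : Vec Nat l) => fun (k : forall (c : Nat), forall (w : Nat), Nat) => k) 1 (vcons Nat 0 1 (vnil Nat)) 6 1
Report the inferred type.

the term's type:
  Nat


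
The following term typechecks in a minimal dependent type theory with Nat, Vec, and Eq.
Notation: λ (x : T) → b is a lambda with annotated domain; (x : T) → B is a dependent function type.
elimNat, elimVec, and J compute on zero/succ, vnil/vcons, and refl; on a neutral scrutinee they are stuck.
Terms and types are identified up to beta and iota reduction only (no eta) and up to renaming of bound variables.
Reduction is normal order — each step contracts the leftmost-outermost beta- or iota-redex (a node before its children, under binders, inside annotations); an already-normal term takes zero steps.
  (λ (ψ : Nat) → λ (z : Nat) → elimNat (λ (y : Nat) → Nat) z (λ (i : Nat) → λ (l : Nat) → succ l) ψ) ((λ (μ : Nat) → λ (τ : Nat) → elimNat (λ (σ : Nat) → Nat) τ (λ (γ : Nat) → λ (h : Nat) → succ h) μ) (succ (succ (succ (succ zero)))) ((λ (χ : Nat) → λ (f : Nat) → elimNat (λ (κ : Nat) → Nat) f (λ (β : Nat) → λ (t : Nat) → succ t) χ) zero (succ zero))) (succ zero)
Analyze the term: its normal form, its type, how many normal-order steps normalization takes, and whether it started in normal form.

resulting normal form:
  succ (succ (succ (succ (succ (succ zero)))))
type:
  Nat
normal-order step count: 36
already normal: no
first contracted redex: a beta-redex
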